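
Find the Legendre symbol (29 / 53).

1

Reciprocity: 29 ≡ 1 and 53 ≡ 1 (mod 4), so (29/53) = +(53/29).
Reduce top mod 29: now compute (24/29).
Pull out 2^3: since 29 ≡ 5 (mod 8), (2/29) = -1, so (2/29)^3 = -1.
Reciprocity: 3 ≡ 3 and 29 ≡ 1 (mod 4), so (3/29) = +(29/3).
Reduce top mod 3: now compute (2/3).
Pull out 2: since 3 ≡ 3 (mod 8), (2/3) = -1.
Reached (1/3) = 1. Collecting the sign flips along the way, the symbol is +1.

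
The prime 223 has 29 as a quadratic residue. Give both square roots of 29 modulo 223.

67, 156

Since 223 ≡ 3 (mod 4), a square root of 29 is 29^((223+1)/4) = 29^56 mod 223.
Repeated squaring: 29^2≡172, 29^4≡148, 29^8≡50, 29^16≡47, 29^32≡202 (mod 223).
29^56 = 29^(32+16+8) ≡ 156 (mod 223).
Check: 156² = 24336 ≡ 29 (mod 223). The two roots are 67 and 156.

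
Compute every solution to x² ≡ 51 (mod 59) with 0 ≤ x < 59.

13, 46

Since 59 ≡ 3 (mod 4), a square root of 51 is 51^((59+1)/4) = 51^15 mod 59.
Repeated squaring: 51^2≡5, 51^4≡25, 51^8≡35 (mod 59).
51^15 = 51^(8+4+2+1) ≡ 46 (mod 59).
Check: 46² = 2116 ≡ 51 (mod 59). The two roots are 13 and 46.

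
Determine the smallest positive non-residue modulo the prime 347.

2

(2/347) = −1, so 2 is the smallest positive non-residue mod 347.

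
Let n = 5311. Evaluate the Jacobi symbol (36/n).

Pull out 2^2: since 5311 ≡ 7 (mod 8), (2/5311) = +1, so (2/5311)^2 = +1.
Reciprocity: 9 ≡ 1 and 5311 ≡ 3 (mod 4), so (9/5311) = +(5311/9).
Reduce top mod 9: now compute (1/9).
Reached (1/9) = 1. Collecting the sign flips along the way, the symbol is +1.

1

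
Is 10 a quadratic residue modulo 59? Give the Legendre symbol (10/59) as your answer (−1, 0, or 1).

Pull out 2: since 59 ≡ 3 (mod 8), (2/59) = -1.
Reciprocity: 5 ≡ 1 and 59 ≡ 3 (mod 4), so (5/59) = +(59/5).
Reduce top mod 5: now compute (4/5).
Pull out 2^2: since 5 ≡ 5 (mod 8), (2/5) = -1, so (2/5)^2 = +1.
Reached (1/5) = 1. Collecting the sign flips along the way, the symbol is -1.

-1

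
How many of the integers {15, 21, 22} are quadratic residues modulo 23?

(15/23) = -1 → non-residue.
(21/23) = -1 → non-residue.
(22/23) = -1 → non-residue.
Total quadratic residues among the 3: 0.

0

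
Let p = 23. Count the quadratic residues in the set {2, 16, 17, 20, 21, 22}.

(2/23) = +1 → QR.
(16/23) = +1 → QR.
(17/23) = -1 → non-residue.
(20/23) = -1 → non-residue.
(21/23) = -1 → non-residue.
(22/23) = -1 → non-residue.
Total quadratic residues among the 6: 2.

2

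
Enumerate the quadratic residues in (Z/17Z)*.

Square k = 1,…,8 (k and 17−k give the same square):
1²=1, 2²=4, 3²=9, 4²=16, 5²≡8, 6²≡2, 7²≡15, 8²≡13 (mod 17).
So the quadratic residues mod 17 are {1, 2, 4, 8, 9, 13, 15, 16}.

1, 2, 4, 8, 9, 13, 15, 16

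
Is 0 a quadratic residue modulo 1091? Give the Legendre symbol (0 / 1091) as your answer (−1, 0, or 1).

Top reduces to 0: gcd > 1, so the symbol is 0.

0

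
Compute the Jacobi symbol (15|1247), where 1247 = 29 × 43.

-1

Reciprocity: 15 ≡ 3 and 1247 ≡ 3 (mod 4), so (15/1247) = −(1247/15).
Reduce top mod 15: now compute (2/15).
Pull out 2: since 15 ≡ 7 (mod 8), (2/15) = +1.
Reached (1/15) = 1. Collecting the sign flips along the way, the symbol is -1.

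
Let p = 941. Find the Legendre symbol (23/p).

-1

Euler's criterion: (23/941) ≡ 23^470 (mod 941).
23^2 ≡ 529 (mod 941)
23^4 ≡ 364 (mod 941)
23^8 ≡ 756 (mod 941)
23^16 ≡ 349 (mod 941)
23^32 ≡ 412 (mod 941)
23^64 ≡ 364 (mod 941)
23^128 ≡ 756 (mod 941)
23^256 ≡ 349 (mod 941)
23^470 = 23^(256+128+64+16+4+2) ≡ 940 (mod 941).
Result is 940 ≡ −1, so (23/941) = −1.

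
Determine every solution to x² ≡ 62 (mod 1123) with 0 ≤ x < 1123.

Since 1123 ≡ 3 (mod 4), a square root of 62 is 62^((1123+1)/4) = 62^281 mod 1123.
Repeated squaring: 62^2≡475, 62^4≡1025, 62^8≡620, 62^16≡334, 62^32≡379, 62^64≡1020, 62^128≡502, 62^256≡452 (mod 1123).
62^281 = 62^(256+16+8+1) ≡ 735 (mod 1123).
Check: 735² = 540225 ≡ 62 (mod 1123). The two roots are 388 and 735.

388, 735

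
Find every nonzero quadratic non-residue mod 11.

Square k = 1,…,5 (k and 11−k give the same square):
1²=1, 2²=4, 3²=9, 4²≡5, 5²≡3 (mod 11).
The residues are {1, 3, 4, 5, 9}; the non-residues are the remaining 5 nonzero classes.

2 6 7 8 10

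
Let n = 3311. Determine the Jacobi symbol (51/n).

Reciprocity: 51 ≡ 3 and 3311 ≡ 3 (mod 4), so (51/3311) = −(3311/51).
Reduce top mod 51: now compute (47/51).
Reciprocity: 47 ≡ 3 and 51 ≡ 3 (mod 4), so (47/51) = −(51/47).
Reduce top mod 47: now compute (4/47).
Pull out 2^2: since 47 ≡ 7 (mod 8), (2/47) = +1, so (2/47)^2 = +1.
Reached (1/47) = 1. Collecting the sign flips along the way, the symbol is +1.

1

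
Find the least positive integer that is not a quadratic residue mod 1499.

(2/1499) = −1, so 2 is the smallest positive non-residue mod 1499.

2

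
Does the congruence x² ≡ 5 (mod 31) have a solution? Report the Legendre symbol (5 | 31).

Euler's criterion: (5/31) ≡ 5^15 (mod 31).
5^2 ≡ 25 (mod 31)
5^4 ≡ 5 (mod 31)
5^8 ≡ 25 (mod 31)
5^15 = 5^(8+4+2+1) ≡ 1 (mod 31).
Result is 1, so (5/31) = 1.

1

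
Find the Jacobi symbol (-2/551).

First reduce: -2 ≡ 549 (mod 551).
Reciprocity: 549 ≡ 1 and 551 ≡ 3 (mod 4), so (549/551) = +(551/549).
Reduce top mod 549: now compute (2/549).
Pull out 2: since 549 ≡ 5 (mod 8), (2/549) = -1.
Reached (1/549) = 1. Collecting the sign flips along the way, the symbol is -1.

-1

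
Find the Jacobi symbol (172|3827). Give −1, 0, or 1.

Pull out 2^2: since 3827 ≡ 3 (mod 8), (2/3827) = -1, so (2/3827)^2 = +1.
Reciprocity: 43 ≡ 3 and 3827 ≡ 3 (mod 4), so (43/3827) = −(3827/43).
Reduce top mod 43: now compute (0/43).
Top reduces to 0: gcd > 1, so the symbol is 0.

0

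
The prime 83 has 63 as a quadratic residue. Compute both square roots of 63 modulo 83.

35, 48

Since 83 ≡ 3 (mod 4), a square root of 63 is 63^((83+1)/4) = 63^21 mod 83.
Repeated squaring: 63^2≡68, 63^4≡59, 63^8≡78, 63^16≡25 (mod 83).
63^21 = 63^(16+4+1) ≡ 48 (mod 83).
Check: 48² = 2304 ≡ 63 (mod 83). The two roots are 35 and 48.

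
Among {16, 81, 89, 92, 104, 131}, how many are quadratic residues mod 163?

4

(16/163) = +1 → QR.
(81/163) = +1 → QR.
(89/163) = -1 → non-residue.
(92/163) = -1 → non-residue.
(104/163) = +1 → QR.
(131/163) = +1 → QR.
Total quadratic residues among the 6: 4.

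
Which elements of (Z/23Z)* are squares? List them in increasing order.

1, 2, 3, 4, 6, 8, 9, 12, 13, 16, 18

Square k = 1,…,11 (k and 23−k give the same square):
1²=1, 2²=4, 3²=9, 4²=16, 5²≡2, 6²≡13, 7²≡3, 8²≡18, 9²≡12, 10²≡8, 11²≡6 (mod 23).
So the quadratic residues mod 23 are {1, 2, 3, 4, 6, 8, 9, 12, 13, 16, 18}.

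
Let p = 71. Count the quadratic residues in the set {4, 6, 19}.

(4/71) = +1 → QR.
(6/71) = +1 → QR.
(19/71) = +1 → QR.
Total quadratic residues among the 3: 3.

3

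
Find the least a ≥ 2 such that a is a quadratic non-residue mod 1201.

11

(2/1201) = +1, so 2 is a residue.
(3/1201) = +1, so 3 is a residue.
(4/1201) = +1, so 4 is a residue.
(5/1201) = +1, so 5 is a residue.
(6/1201) = +1, so 6 is a residue.
(7/1201) = +1, so 7 is a residue.
(8/1201) = +1, so 8 is a residue.
(9/1201) = +1, so 9 is a residue.
(10/1201) = +1, so 10 is a residue.
(11/1201) = −1, so 11 is the smallest positive non-residue mod 1201.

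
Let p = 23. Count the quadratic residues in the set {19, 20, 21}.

0

(19/23) = -1 → non-residue.
(20/23) = -1 → non-residue.
(21/23) = -1 → non-residue.
Total quadratic residues among the 3: 0.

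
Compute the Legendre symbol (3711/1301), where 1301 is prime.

-1

First reduce: 3711 ≡ 1109 (mod 1301).
Reciprocity: 1109 ≡ 1 and 1301 ≡ 1 (mod 4), so (1109/1301) = +(1301/1109).
Reduce top mod 1109: now compute (192/1109).
Pull out 2^6: since 1109 ≡ 5 (mod 8), (2/1109) = -1, so (2/1109)^6 = +1.
Reciprocity: 3 ≡ 3 and 1109 ≡ 1 (mod 4), so (3/1109) = +(1109/3).
Reduce top mod 3: now compute (2/3).
Pull out 2: since 3 ≡ 3 (mod 8), (2/3) = -1.
Reached (1/3) = 1. Collecting the sign flips along the way, the symbol is -1.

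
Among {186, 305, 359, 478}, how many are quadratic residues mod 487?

0

(186/487) = -1 → non-residue.
(305/487) = -1 → non-residue.
(359/487) = -1 → non-residue.
(478/487) = -1 → non-residue.
Total quadratic residues among the 4: 0.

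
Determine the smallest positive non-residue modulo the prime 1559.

17

(2/1559) = +1, so 2 is a residue.
(3/1559) = +1, so 3 is a residue.
(4/1559) = +1, so 4 is a residue.
(5/1559) = +1, so 5 is a residue.
(6/1559) = +1, so 6 is a residue.
(7/1559) = +1, so 7 is a residue.
(8/1559) = +1, so 8 is a residue.
(9/1559) = +1, so 9 is a residue.
(10/1559) = +1, so 10 is a residue.
(11/1559) = +1, so 11 is a residue.
(12/1559) = +1, so 12 is a residue.
(13/1559) = +1, so 13 is a residue.
(14/1559) = +1, so 14 is a residue.
(15/1559) = +1, so 15 is a residue.
(16/1559) = +1, so 16 is a residue.
(17/1559) = −1, so 17 is the smallest positive non-residue mod 1559.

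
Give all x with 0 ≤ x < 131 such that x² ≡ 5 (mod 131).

23, 108

Since 131 ≡ 3 (mod 4), a square root of 5 is 5^((131+1)/4) = 5^33 mod 131.
Repeated squaring: 5^2≡25, 5^4≡101, 5^8≡114, 5^16≡27, 5^32≡74 (mod 131).
5^33 = 5^(32+1) ≡ 108 (mod 131).
Check: 108² = 11664 ≡ 5 (mod 131). The two roots are 23 and 108.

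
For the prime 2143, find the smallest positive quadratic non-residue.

3

(2/2143) = +1, so 2 is a residue.
(3/2143) = −1, so 3 is the smallest positive non-residue mod 2143.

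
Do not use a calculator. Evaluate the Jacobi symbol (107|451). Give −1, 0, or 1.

Reciprocity: 107 ≡ 3 and 451 ≡ 3 (mod 4), so (107/451) = −(451/107).
Reduce top mod 107: now compute (23/107).
Reciprocity: 23 ≡ 3 and 107 ≡ 3 (mod 4), so (23/107) = −(107/23).
Reduce top mod 23: now compute (15/23).
Reciprocity: 15 ≡ 3 and 23 ≡ 3 (mod 4), so (15/23) = −(23/15).
Reduce top mod 15: now compute (8/15).
Pull out 2^3: since 15 ≡ 7 (mod 8), (2/15) = +1, so (2/15)^3 = +1.
Reached (1/15) = 1. Collecting the sign flips along the way, the symbol is -1.

-1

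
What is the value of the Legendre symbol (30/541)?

-1

Euler's criterion: (30/541) ≡ 30^270 (mod 541).
30^2 ≡ 359 (mod 541)
30^4 ≡ 123 (mod 541)
30^8 ≡ 522 (mod 541)
30^16 ≡ 361 (mod 541)
30^32 ≡ 481 (mod 541)
30^64 ≡ 354 (mod 541)
30^128 ≡ 345 (mod 541)
30^256 ≡ 5 (mod 541)
30^270 = 30^(256+8+4+2) ≡ 540 (mod 541).
Result is 540 ≡ −1, so (30/541) = −1.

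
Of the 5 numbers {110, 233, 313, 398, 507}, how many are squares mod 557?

(110/557) = -1 → non-residue.
(233/557) = +1 → QR.
(313/557) = -1 → non-residue.
(398/557) = +1 → QR.
(507/557) = -1 → non-residue.
Total quadratic residues among the 5: 2.

2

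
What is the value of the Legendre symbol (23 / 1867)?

Reciprocity: 23 ≡ 3 and 1867 ≡ 3 (mod 4), so (23/1867) = −(1867/23).
Reduce top mod 23: now compute (4/23).
Pull out 2^2: since 23 ≡ 7 (mod 8), (2/23) = +1, so (2/23)^2 = +1.
Reached (1/23) = 1. Collecting the sign flips along the way, the symbol is -1.

-1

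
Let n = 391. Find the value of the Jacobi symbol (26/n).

1

Pull out 2: since 391 ≡ 7 (mod 8), (2/391) = +1.
Reciprocity: 13 ≡ 1 and 391 ≡ 3 (mod 4), so (13/391) = +(391/13).
Reduce top mod 13: now compute (1/13).
Reached (1/13) = 1. Collecting the sign flips along the way, the symbol is +1.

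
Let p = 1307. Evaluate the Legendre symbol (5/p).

Reciprocity: 5 ≡ 1 and 1307 ≡ 3 (mod 4), so (5/1307) = +(1307/5).
Reduce top mod 5: now compute (2/5).
Pull out 2: since 5 ≡ 5 (mod 8), (2/5) = -1.
Reached (1/5) = 1. Collecting the sign flips along the way, the symbol is -1.

-1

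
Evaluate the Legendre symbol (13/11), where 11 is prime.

Euler's criterion: (13/11) ≡ 2^5 (mod 11).
2^2 ≡ 4 (mod 11)
2^4 ≡ 5 (mod 11)
2^5 = 2^(4+1) ≡ 10 (mod 11).
Result is 10 ≡ −1, so (13/11) = −1.

-1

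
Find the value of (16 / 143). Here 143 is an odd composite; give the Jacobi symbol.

Pull out 2^4: since 143 ≡ 7 (mod 8), (2/143) = +1, so (2/143)^4 = +1.
Reached (1/143) = 1. Collecting the sign flips along the way, the symbol is +1.

1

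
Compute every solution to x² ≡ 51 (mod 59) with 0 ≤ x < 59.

Since 59 ≡ 3 (mod 4), a square root of 51 is 51^((59+1)/4) = 51^15 mod 59.
Repeated squaring: 51^2≡5, 51^4≡25, 51^8≡35 (mod 59).
51^15 = 51^(8+4+2+1) ≡ 46 (mod 59).
Check: 46² = 2116 ≡ 51 (mod 59). The two roots are 13 and 46.

13, 46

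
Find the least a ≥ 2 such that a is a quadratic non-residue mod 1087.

(2/1087) = +1, so 2 is a residue.
(3/1087) = −1, so 3 is the smallest positive non-residue mod 1087.

3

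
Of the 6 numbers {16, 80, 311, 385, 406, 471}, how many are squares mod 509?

(16/509) = +1 → QR.
(80/509) = +1 → QR.
(311/509) = -1 → non-residue.
(385/509) = -1 → non-residue.
(406/509) = +1 → QR.
(471/509) = +1 → QR.
Total quadratic residues among the 6: 4.

4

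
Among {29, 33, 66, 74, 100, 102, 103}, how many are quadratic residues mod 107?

(29/107) = +1 → QR.
(33/107) = +1 → QR.
(66/107) = -1 → non-residue.
(74/107) = -1 → non-residue.
(100/107) = +1 → QR.
(102/107) = +1 → QR.
(103/107) = -1 → non-residue.
Total quadratic residues among the 7: 4.

4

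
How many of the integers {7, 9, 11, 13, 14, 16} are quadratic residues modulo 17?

3

(7/17) = -1 → non-residue.
(9/17) = +1 → QR.
(11/17) = -1 → non-residue.
(13/17) = +1 → QR.
(14/17) = -1 → non-residue.
(16/17) = +1 → QR.
Total quadratic residues among the 6: 3.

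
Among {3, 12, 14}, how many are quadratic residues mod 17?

0

(3/17) = -1 → non-residue.
(12/17) = -1 → non-residue.
(14/17) = -1 → non-residue.
Total quadratic residues among the 3: 0.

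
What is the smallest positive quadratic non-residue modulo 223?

3

(2/223) = +1, so 2 is a residue.
(3/223) = −1, so 3 is the smallest positive non-residue mod 223.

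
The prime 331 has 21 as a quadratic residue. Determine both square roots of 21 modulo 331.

Since 331 ≡ 3 (mod 4), a square root of 21 is 21^((331+1)/4) = 21^83 mod 331.
Repeated squaring: 21^2≡110, 21^4≡184, 21^8≡94, 21^16≡230, 21^32≡271, 21^64≡290 (mod 331).
21^83 = 21^(64+16+2+1) ≡ 141 (mod 331).
Check: 141² = 19881 ≡ 21 (mod 331). The two roots are 141 and 190.

141, 190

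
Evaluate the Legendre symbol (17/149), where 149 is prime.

Reciprocity: 17 ≡ 1 and 149 ≡ 1 (mod 4), so (17/149) = +(149/17).
Reduce top mod 17: now compute (13/17).
Reciprocity: 13 ≡ 1 and 17 ≡ 1 (mod 4), so (13/17) = +(17/13).
Reduce top mod 13: now compute (4/13).
Pull out 2^2: since 13 ≡ 5 (mod 8), (2/13) = -1, so (2/13)^2 = +1.
Reached (1/13) = 1. Collecting the sign flips along the way, the symbol is +1.

1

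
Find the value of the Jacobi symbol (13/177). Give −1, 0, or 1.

Reciprocity: 13 ≡ 1 and 177 ≡ 1 (mod 4), so (13/177) = +(177/13).
Reduce top mod 13: now compute (8/13).
Pull out 2^3: since 13 ≡ 5 (mod 8), (2/13) = -1, so (2/13)^3 = -1.
Reached (1/13) = 1. Collecting the sign flips along the way, the symbol is -1.

-1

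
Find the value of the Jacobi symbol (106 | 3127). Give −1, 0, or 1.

0

Pull out 2: since 3127 ≡ 7 (mod 8), (2/3127) = +1.
Reciprocity: 53 ≡ 1 and 3127 ≡ 3 (mod 4), so (53/3127) = +(3127/53).
Reduce top mod 53: now compute (0/53).
Top reduces to 0: gcd > 1, so the symbol is 0.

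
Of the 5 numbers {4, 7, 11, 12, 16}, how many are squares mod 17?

(4/17) = +1 → QR.
(7/17) = -1 → non-residue.
(11/17) = -1 → non-residue.
(12/17) = -1 → non-residue.
(16/17) = +1 → QR.
Total quadratic residues among the 5: 2.

2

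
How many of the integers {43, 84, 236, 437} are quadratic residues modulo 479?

(43/479) = -1 → non-residue.
(84/479) = +1 → QR.
(236/479) = -1 → non-residue.
(437/479) = -1 → non-residue.
Total quadratic residues among the 4: 1.

1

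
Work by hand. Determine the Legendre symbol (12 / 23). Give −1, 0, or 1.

Euler's criterion: (12/23) ≡ 12^11 (mod 23).
12^2 ≡ 6 (mod 23)
12^4 ≡ 13 (mod 23)
12^8 ≡ 8 (mod 23)
12^11 = 12^(8+2+1) ≡ 1 (mod 23).
Result is 1, so (12/23) = 1.

1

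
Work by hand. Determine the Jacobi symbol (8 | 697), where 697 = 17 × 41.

Pull out 2^3: since 697 ≡ 1 (mod 8), (2/697) = +1, so (2/697)^3 = +1.
Reached (1/697) = 1. Collecting the sign flips along the way, the symbol is +1.

1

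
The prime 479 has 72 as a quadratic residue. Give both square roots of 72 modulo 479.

164, 315

Since 479 ≡ 3 (mod 4), a square root of 72 is 72^((479+1)/4) = 72^120 mod 479.
Repeated squaring: 72^2≡394, 72^4≡40, 72^8≡163, 72^16≡224, 72^32≡360, 72^64≡270 (mod 479).
72^120 = 72^(64+32+16+8) ≡ 315 (mod 479).
Check: 315² = 99225 ≡ 72 (mod 479). The two roots are 164 and 315.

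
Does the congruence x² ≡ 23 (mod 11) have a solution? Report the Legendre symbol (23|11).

Euler's criterion: (23/11) ≡ 1^5 (mod 11).
1^2 ≡ 1 (mod 11)
1^4 ≡ 1 (mod 11)
1^5 = 1^(4+1) ≡ 1 (mod 11).
Result is 1, so (23/11) = 1.

1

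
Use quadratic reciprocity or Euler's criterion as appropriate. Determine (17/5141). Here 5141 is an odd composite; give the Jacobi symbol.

-1

Reciprocity: 17 ≡ 1 and 5141 ≡ 1 (mod 4), so (17/5141) = +(5141/17).
Reduce top mod 17: now compute (7/17).
Reciprocity: 7 ≡ 3 and 17 ≡ 1 (mod 4), so (7/17) = +(17/7).
Reduce top mod 7: now compute (3/7).
Reciprocity: 3 ≡ 3 and 7 ≡ 3 (mod 4), so (3/7) = −(7/3).
Reduce top mod 3: now compute (1/3).
Reached (1/3) = 1. Collecting the sign flips along the way, the symbol is -1.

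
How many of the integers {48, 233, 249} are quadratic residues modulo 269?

2

(48/269) = -1 → non-residue.
(233/269) = +1 → QR.
(249/269) = +1 → QR.
Total quadratic residues among the 3: 2.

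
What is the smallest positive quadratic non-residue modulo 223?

3

(2/223) = +1, so 2 is a residue.
(3/223) = −1, so 3 is the smallest positive non-residue mod 223.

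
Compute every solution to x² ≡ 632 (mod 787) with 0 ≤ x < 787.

231, 556

Since 787 ≡ 3 (mod 4), a square root of 632 is 632^((787+1)/4) = 632^197 mod 787.
Repeated squaring: 632^2≡415, 632^4≡659, 632^8≡644, 632^16≡774, 632^32≡169, 632^64≡229, 632^128≡499 (mod 787).
632^197 = 632^(128+64+4+1) ≡ 556 (mod 787).
Check: 556² = 309136 ≡ 632 (mod 787). The two roots are 231 and 556.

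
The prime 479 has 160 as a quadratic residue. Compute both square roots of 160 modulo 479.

Since 479 ≡ 3 (mod 4), a square root of 160 is 160^((479+1)/4) = 160^120 mod 479.
Repeated squaring: 160^2≡213, 160^4≡343, 160^8≡294, 160^16≡216, 160^32≡193, 160^64≡366 (mod 479).
160^120 = 160^(64+32+16+8) ≡ 309 (mod 479).
Check: 309² = 95481 ≡ 160 (mod 479). The two roots are 170 and 309.

170, 309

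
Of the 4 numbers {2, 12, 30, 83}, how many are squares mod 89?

(2/89) = +1 → QR.
(12/89) = -1 → non-residue.
(30/89) = -1 → non-residue.
(83/89) = -1 → non-residue.
Total quadratic residues among the 4: 1.

1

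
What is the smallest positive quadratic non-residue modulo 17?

3

(2/17) = +1, so 2 is a residue.
(3/17) = −1, so 3 is the smallest positive non-residue mod 17.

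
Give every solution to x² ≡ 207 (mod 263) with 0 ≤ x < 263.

101, 162

Since 263 ≡ 3 (mod 4), a square root of 207 is 207^((263+1)/4) = 207^66 mod 263.
Repeated squaring: 207^2≡243, 207^4≡137, 207^8≡96, 207^16≡11, 207^32≡121, 207^64≡176 (mod 263).
207^66 = 207^(64+2) ≡ 162 (mod 263).
Check: 162² = 26244 ≡ 207 (mod 263). The two roots are 101 and 162.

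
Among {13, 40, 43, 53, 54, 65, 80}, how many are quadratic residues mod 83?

(13/83) = -1 → non-residue.
(40/83) = +1 → QR.
(43/83) = -1 → non-residue.
(53/83) = -1 → non-residue.
(54/83) = -1 → non-residue.
(65/83) = +1 → QR.
(80/83) = -1 → non-residue.
Total quadratic residues among the 7: 2.

2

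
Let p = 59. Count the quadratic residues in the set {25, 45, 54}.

2

(25/59) = +1 → QR.
(45/59) = +1 → QR.
(54/59) = -1 → non-residue.
Total quadratic residues among the 3: 2.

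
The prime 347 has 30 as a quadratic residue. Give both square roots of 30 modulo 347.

Since 347 ≡ 3 (mod 4), a square root of 30 is 30^((347+1)/4) = 30^87 mod 347.
Repeated squaring: 30^2≡206, 30^4≡102, 30^8≡341, 30^16≡36, 30^32≡255, 30^64≡136 (mod 347).
30^87 = 30^(64+16+4+2+1) ≡ 270 (mod 347).
Check: 270² = 72900 ≡ 30 (mod 347). The two roots are 77 and 270.

77, 270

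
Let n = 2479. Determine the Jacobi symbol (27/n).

-1

Reciprocity: 27 ≡ 3 and 2479 ≡ 3 (mod 4), so (27/2479) = −(2479/27).
Reduce top mod 27: now compute (22/27).
Pull out 2: since 27 ≡ 3 (mod 8), (2/27) = -1.
Reciprocity: 11 ≡ 3 and 27 ≡ 3 (mod 4), so (11/27) = −(27/11).
Reduce top mod 11: now compute (5/11).
Reciprocity: 5 ≡ 1 and 11 ≡ 3 (mod 4), so (5/11) = +(11/5).
Reduce top mod 5: now compute (1/5).
Reached (1/5) = 1. Collecting the sign flips along the way, the symbol is -1.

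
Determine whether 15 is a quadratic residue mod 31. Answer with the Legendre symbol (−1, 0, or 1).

Reciprocity: 15 ≡ 3 and 31 ≡ 3 (mod 4), so (15/31) = −(31/15).
Reduce top mod 15: now compute (1/15).
Reached (1/15) = 1. Collecting the sign flips along the way, the symbol is -1.

-1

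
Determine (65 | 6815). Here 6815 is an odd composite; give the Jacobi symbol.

Reciprocity: 65 ≡ 1 and 6815 ≡ 3 (mod 4), so (65/6815) = +(6815/65).
Reduce top mod 65: now compute (55/65).
Reciprocity: 55 ≡ 3 and 65 ≡ 1 (mod 4), so (55/65) = +(65/55).
Reduce top mod 55: now compute (10/55).
Pull out 2: since 55 ≡ 7 (mod 8), (2/55) = +1.
Reciprocity: 5 ≡ 1 and 55 ≡ 3 (mod 4), so (5/55) = +(55/5).
Reduce top mod 5: now compute (0/5).
Top reduces to 0: gcd > 1, so the symbol is 0.

0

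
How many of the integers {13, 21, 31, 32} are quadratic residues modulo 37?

1

(13/37) = -1 → non-residue.
(21/37) = +1 → QR.
(31/37) = -1 → non-residue.
(32/37) = -1 → non-residue.
Total quadratic residues among the 4: 1.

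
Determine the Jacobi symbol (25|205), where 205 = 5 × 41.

0

Reciprocity: 25 ≡ 1 and 205 ≡ 1 (mod 4), so (25/205) = +(205/25).
Reduce top mod 25: now compute (5/25).
Reciprocity: 5 ≡ 1 and 25 ≡ 1 (mod 4), so (5/25) = +(25/5).
Reduce top mod 5: now compute (0/5).
Top reduces to 0: gcd > 1, so the symbol is 0.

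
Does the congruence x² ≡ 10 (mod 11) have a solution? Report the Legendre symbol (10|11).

-1

Pull out 2: since 11 ≡ 3 (mod 8), (2/11) = -1.
Reciprocity: 5 ≡ 1 and 11 ≡ 3 (mod 4), so (5/11) = +(11/5).
Reduce top mod 5: now compute (1/5).
Reached (1/5) = 1. Collecting the sign flips along the way, the symbol is -1.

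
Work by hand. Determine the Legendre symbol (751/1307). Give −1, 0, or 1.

-1

Reciprocity: 751 ≡ 3 and 1307 ≡ 3 (mod 4), so (751/1307) = −(1307/751).
Reduce top mod 751: now compute (556/751).
Pull out 2^2: since 751 ≡ 7 (mod 8), (2/751) = +1, so (2/751)^2 = +1.
Reciprocity: 139 ≡ 3 and 751 ≡ 3 (mod 4), so (139/751) = −(751/139).
Reduce top mod 139: now compute (56/139).
Pull out 2^3: since 139 ≡ 3 (mod 8), (2/139) = -1, so (2/139)^3 = -1.
Reciprocity: 7 ≡ 3 and 139 ≡ 3 (mod 4), so (7/139) = −(139/7).
Reduce top mod 7: now compute (6/7).
Pull out 2: since 7 ≡ 7 (mod 8), (2/7) = +1.
Reciprocity: 3 ≡ 3 and 7 ≡ 3 (mod 4), so (3/7) = −(7/3).
Reduce top mod 3: now compute (1/3).
Reached (1/3) = 1. Collecting the sign flips along the way, the symbol is -1.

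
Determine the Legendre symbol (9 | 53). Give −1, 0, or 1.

Euler's criterion: (9/53) ≡ 9^26 (mod 53).
9^2 ≡ 28 (mod 53)
9^4 ≡ 42 (mod 53)
9^8 ≡ 15 (mod 53)
9^16 ≡ 13 (mod 53)
9^26 = 9^(16+8+2) ≡ 1 (mod 53).
Result is 1, so (9/53) = 1.

1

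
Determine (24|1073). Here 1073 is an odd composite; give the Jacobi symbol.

-1

Pull out 2^3: since 1073 ≡ 1 (mod 8), (2/1073) = +1, so (2/1073)^3 = +1.
Reciprocity: 3 ≡ 3 and 1073 ≡ 1 (mod 4), so (3/1073) = +(1073/3).
Reduce top mod 3: now compute (2/3).
Pull out 2: since 3 ≡ 3 (mod 8), (2/3) = -1.
Reached (1/3) = 1. Collecting the sign flips along the way, the symbol is -1.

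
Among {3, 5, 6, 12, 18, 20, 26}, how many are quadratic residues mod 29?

(3/29) = -1 → non-residue.
(5/29) = +1 → QR.
(6/29) = +1 → QR.
(12/29) = -1 → non-residue.
(18/29) = -1 → non-residue.
(20/29) = +1 → QR.
(26/29) = -1 → non-residue.
Total quadratic residues among the 7: 3.

3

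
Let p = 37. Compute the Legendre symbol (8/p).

Pull out 2^3: since 37 ≡ 5 (mod 8), (2/37) = -1, so (2/37)^3 = -1.
Reached (1/37) = 1. Collecting the sign flips along the way, the symbol is -1.

-1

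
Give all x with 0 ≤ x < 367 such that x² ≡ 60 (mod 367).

157, 210

Since 367 ≡ 3 (mod 4), a square root of 60 is 60^((367+1)/4) = 60^92 mod 367.
Repeated squaring: 60^2≡297, 60^4≡129, 60^8≡126, 60^16≡95, 60^32≡217, 60^64≡113 (mod 367).
60^92 = 60^(64+16+8+4) ≡ 210 (mod 367).
Check: 210² = 44100 ≡ 60 (mod 367). The two roots are 157 and 210.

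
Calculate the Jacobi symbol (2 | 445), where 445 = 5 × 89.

-1

Pull out 2: since 445 ≡ 5 (mod 8), (2/445) = -1.
Reached (1/445) = 1. Collecting the sign flips along the way, the symbol is -1.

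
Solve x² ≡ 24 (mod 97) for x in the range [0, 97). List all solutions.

11, 86

97 ≡ 1 (mod 4), so we find a root by search.
Trying successive values, 11² = 121 ≡ 24 (mod 97). The other root is 97 − 11 = 86.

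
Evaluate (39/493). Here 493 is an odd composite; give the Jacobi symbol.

1

Reciprocity: 39 ≡ 3 and 493 ≡ 1 (mod 4), so (39/493) = +(493/39).
Reduce top mod 39: now compute (25/39).
Reciprocity: 25 ≡ 1 and 39 ≡ 3 (mod 4), so (25/39) = +(39/25).
Reduce top mod 25: now compute (14/25).
Pull out 2: since 25 ≡ 1 (mod 8), (2/25) = +1.
Reciprocity: 7 ≡ 3 and 25 ≡ 1 (mod 4), so (7/25) = +(25/7).
Reduce top mod 7: now compute (4/7).
Pull out 2^2: since 7 ≡ 7 (mod 8), (2/7) = +1, so (2/7)^2 = +1.
Reached (1/7) = 1. Collecting the sign flips along the way, the symbol is +1.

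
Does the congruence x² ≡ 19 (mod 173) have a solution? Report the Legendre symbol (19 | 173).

Reciprocity: 19 ≡ 3 and 173 ≡ 1 (mod 4), so (19/173) = +(173/19).
Reduce top mod 19: now compute (2/19).
Pull out 2: since 19 ≡ 3 (mod 8), (2/19) = -1.
Reached (1/19) = 1. Collecting the sign flips along the way, the symbol is -1.

-1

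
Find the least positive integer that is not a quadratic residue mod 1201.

11

(2/1201) = +1, so 2 is a residue.
(3/1201) = +1, so 3 is a residue.
(4/1201) = +1, so 4 is a residue.
(5/1201) = +1, so 5 is a residue.
(6/1201) = +1, so 6 is a residue.
(7/1201) = +1, so 7 is a residue.
(8/1201) = +1, so 8 is a residue.
(9/1201) = +1, so 9 is a residue.
(10/1201) = +1, so 10 is a residue.
(11/1201) = −1, so 11 is the smallest positive non-residue mod 1201.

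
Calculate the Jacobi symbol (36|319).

1

Pull out 2^2: since 319 ≡ 7 (mod 8), (2/319) = +1, so (2/319)^2 = +1.
Reciprocity: 9 ≡ 1 and 319 ≡ 3 (mod 4), so (9/319) = +(319/9).
Reduce top mod 9: now compute (4/9).
Pull out 2^2: since 9 ≡ 1 (mod 8), (2/9) = +1, so (2/9)^2 = +1.
Reached (1/9) = 1. Collecting the sign flips along the way, the symbol is +1.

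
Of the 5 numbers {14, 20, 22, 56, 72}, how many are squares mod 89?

(14/89) = -1 → non-residue.
(20/89) = +1 → QR.
(22/89) = +1 → QR.
(56/89) = -1 → non-residue.
(72/89) = +1 → QR.
Total quadratic residues among the 5: 3.

3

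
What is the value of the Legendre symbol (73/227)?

1

Euler's criterion: (73/227) ≡ 73^113 (mod 227).
73^2 ≡ 108 (mod 227)
73^4 ≡ 87 (mod 227)
73^8 ≡ 78 (mod 227)
73^16 ≡ 182 (mod 227)
73^32 ≡ 209 (mod 227)
73^64 ≡ 97 (mod 227)
73^113 = 73^(64+32+16+1) ≡ 1 (mod 227).
Result is 1, so (73/227) = 1.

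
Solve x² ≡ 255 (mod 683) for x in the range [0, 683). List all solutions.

48, 635

Since 683 ≡ 3 (mod 4), a square root of 255 is 255^((683+1)/4) = 255^171 mod 683.
Repeated squaring: 255^2≡140, 255^4≡476, 255^8≡503, 255^16≡299, 255^32≡611, 255^64≡403, 255^128≡538 (mod 683).
255^171 = 255^(128+32+8+2+1) ≡ 48 (mod 683).
Check: 48² = 2304 ≡ 255 (mod 683). The two roots are 48 and 635.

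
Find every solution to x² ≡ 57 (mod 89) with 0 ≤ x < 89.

18, 71

89 ≡ 1 (mod 4), so we find a root by search.
Trying successive values, 18² = 324 ≡ 57 (mod 89). The other root is 89 − 18 = 71.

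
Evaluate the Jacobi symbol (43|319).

Reciprocity: 43 ≡ 3 and 319 ≡ 3 (mod 4), so (43/319) = −(319/43).
Reduce top mod 43: now compute (18/43).
Pull out 2: since 43 ≡ 3 (mod 8), (2/43) = -1.
Reciprocity: 9 ≡ 1 and 43 ≡ 3 (mod 4), so (9/43) = +(43/9).
Reduce top mod 9: now compute (7/9).
Reciprocity: 7 ≡ 3 and 9 ≡ 1 (mod 4), so (7/9) = +(9/7).
Reduce top mod 7: now compute (2/7).
Pull out 2: since 7 ≡ 7 (mod 8), (2/7) = +1.
Reached (1/7) = 1. Collecting the sign flips along the way, the symbol is +1.

1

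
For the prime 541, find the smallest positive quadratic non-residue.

(2/541) = −1, so 2 is the smallest positive non-residue mod 541.

2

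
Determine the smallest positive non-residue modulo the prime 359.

(2/359) = +1, so 2 is a residue.
(3/359) = +1, so 3 is a residue.
(4/359) = +1, so 4 is a residue.
(5/359) = +1, so 5 is a residue.
(6/359) = +1, so 6 is a residue.
(7/359) = −1, so 7 is the smallest positive non-residue mod 359.

7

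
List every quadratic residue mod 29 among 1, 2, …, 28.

Square k = 1,…,14 (k and 29−k give the same square):
1²=1, 2²=4, 3²=9, 4²=16, 5²=25, 6²≡7, 7²≡20, 8²≡6, 9²≡23, 10²≡13, 11²≡5, 12²≡28, 13²≡24, 14²≡22 (mod 29).
So the quadratic residues mod 29 are {1, 4, 5, 6, 7, 9, 13, 16, 20, 22, 23, 24, 25, 28}.

1,4,5,6,7,9,13,16,20,22,23,24,25,28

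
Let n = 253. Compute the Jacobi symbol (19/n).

Reciprocity: 19 ≡ 3 and 253 ≡ 1 (mod 4), so (19/253) = +(253/19).
Reduce top mod 19: now compute (6/19).
Pull out 2: since 19 ≡ 3 (mod 8), (2/19) = -1.
Reciprocity: 3 ≡ 3 and 19 ≡ 3 (mod 4), so (3/19) = −(19/3).
Reduce top mod 3: now compute (1/3).
Reached (1/3) = 1. Collecting the sign flips along the way, the symbol is +1.

1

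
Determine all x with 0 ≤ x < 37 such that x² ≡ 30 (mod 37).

17, 20

37 ≡ 1 (mod 4), so we find a root by search.
Trying successive values, 17² = 289 ≡ 30 (mod 37). The other root is 37 − 17 = 20.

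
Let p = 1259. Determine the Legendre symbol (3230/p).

First reduce: 3230 ≡ 712 (mod 1259).
Pull out 2^3: since 1259 ≡ 3 (mod 8), (2/1259) = -1, so (2/1259)^3 = -1.
Reciprocity: 89 ≡ 1 and 1259 ≡ 3 (mod 4), so (89/1259) = +(1259/89).
Reduce top mod 89: now compute (13/89).
Reciprocity: 13 ≡ 1 and 89 ≡ 1 (mod 4), so (13/89) = +(89/13).
Reduce top mod 13: now compute (11/13).
Reciprocity: 11 ≡ 3 and 13 ≡ 1 (mod 4), so (11/13) = +(13/11).
Reduce top mod 11: now compute (2/11).
Pull out 2: since 11 ≡ 3 (mod 8), (2/11) = -1.
Reached (1/11) = 1. Collecting the sign flips along the way, the symbol is +1.

1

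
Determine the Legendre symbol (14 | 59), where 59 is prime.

-1

Pull out 2: since 59 ≡ 3 (mod 8), (2/59) = -1.
Reciprocity: 7 ≡ 3 and 59 ≡ 3 (mod 4), so (7/59) = −(59/7).
Reduce top mod 7: now compute (3/7).
Reciprocity: 3 ≡ 3 and 7 ≡ 3 (mod 4), so (3/7) = −(7/3).
Reduce top mod 3: now compute (1/3).
Reached (1/3) = 1. Collecting the sign flips along the way, the symbol is -1.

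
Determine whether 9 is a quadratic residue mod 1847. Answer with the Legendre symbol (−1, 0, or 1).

Reciprocity: 9 ≡ 1 and 1847 ≡ 3 (mod 4), so (9/1847) = +(1847/9).
Reduce top mod 9: now compute (2/9).
Pull out 2: since 9 ≡ 1 (mod 8), (2/9) = +1.
Reached (1/9) = 1. Collecting the sign flips along the way, the symbol is +1.

1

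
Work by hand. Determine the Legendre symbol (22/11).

0

First reduce: 22 ≡ 0 (mod 11).
Top reduces to 0: gcd > 1, so the symbol is 0.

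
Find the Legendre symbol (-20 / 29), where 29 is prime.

Euler's criterion: (-20/29) ≡ 9^14 (mod 29).
9^2 ≡ 23 (mod 29)
9^4 ≡ 7 (mod 29)
9^8 ≡ 20 (mod 29)
9^14 = 9^(8+4+2) ≡ 1 (mod 29).
Result is 1, so (-20/29) = 1.

1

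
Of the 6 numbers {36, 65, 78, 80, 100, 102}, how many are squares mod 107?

3

(36/107) = +1 → QR.
(65/107) = -1 → non-residue.
(78/107) = -1 → non-residue.
(80/107) = -1 → non-residue.
(100/107) = +1 → QR.
(102/107) = +1 → QR.
Total quadratic residues among the 6: 3.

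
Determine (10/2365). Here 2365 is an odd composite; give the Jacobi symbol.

Pull out 2: since 2365 ≡ 5 (mod 8), (2/2365) = -1.
Reciprocity: 5 ≡ 1 and 2365 ≡ 1 (mod 4), so (5/2365) = +(2365/5).
Reduce top mod 5: now compute (0/5).
Top reduces to 0: gcd > 1, so the symbol is 0.

0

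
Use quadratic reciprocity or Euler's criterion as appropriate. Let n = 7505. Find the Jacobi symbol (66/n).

Pull out 2: since 7505 ≡ 1 (mod 8), (2/7505) = +1.
Reciprocity: 33 ≡ 1 and 7505 ≡ 1 (mod 4), so (33/7505) = +(7505/33).
Reduce top mod 33: now compute (14/33).
Pull out 2: since 33 ≡ 1 (mod 8), (2/33) = +1.
Reciprocity: 7 ≡ 3 and 33 ≡ 1 (mod 4), so (7/33) = +(33/7).
Reduce top mod 7: now compute (5/7).
Reciprocity: 5 ≡ 1 and 7 ≡ 3 (mod 4), so (5/7) = +(7/5).
Reduce top mod 5: now compute (2/5).
Pull out 2: since 5 ≡ 5 (mod 8), (2/5) = -1.
Reached (1/5) = 1. Collecting the sign flips along the way, the symbol is -1.

-1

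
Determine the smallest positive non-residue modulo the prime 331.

2

(2/331) = −1, so 2 is the smallest positive non-residue mod 331.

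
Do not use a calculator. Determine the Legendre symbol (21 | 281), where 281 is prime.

Reciprocity: 21 ≡ 1 and 281 ≡ 1 (mod 4), so (21/281) = +(281/21).
Reduce top mod 21: now compute (8/21).
Pull out 2^3: since 21 ≡ 5 (mod 8), (2/21) = -1, so (2/21)^3 = -1.
Reached (1/21) = 1. Collecting the sign flips along the way, the symbol is -1.

-1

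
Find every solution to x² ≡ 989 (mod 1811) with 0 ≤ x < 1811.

559, 1252

Since 1811 ≡ 3 (mod 4), a square root of 989 is 989^((1811+1)/4) = 989^453 mod 1811.
Repeated squaring: 989^2≡181, 989^4≡163, 989^8≡1215, 989^16≡260, 989^32≡593, 989^64≡315, 989^128≡1431, 989^256≡1331 (mod 1811).
989^453 = 989^(256+128+64+4+1) ≡ 559 (mod 1811).
Check: 559² = 312481 ≡ 989 (mod 1811). The two roots are 559 and 1252.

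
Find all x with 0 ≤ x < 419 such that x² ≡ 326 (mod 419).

140, 279

Since 419 ≡ 3 (mod 4), a square root of 326 is 326^((419+1)/4) = 326^105 mod 419.
Repeated squaring: 326^2≡269, 326^4≡293, 326^8≡373, 326^16≡21, 326^32≡22, 326^64≡65 (mod 419).
326^105 = 326^(64+32+8+1) ≡ 140 (mod 419).
Check: 140² = 19600 ≡ 326 (mod 419). The two roots are 140 and 279.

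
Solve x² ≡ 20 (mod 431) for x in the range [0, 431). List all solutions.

Since 431 ≡ 3 (mod 4), a square root of 20 is 20^((431+1)/4) = 20^108 mod 431.
Repeated squaring: 20^2≡400, 20^4≡99, 20^8≡319, 20^16≡45, 20^32≡301, 20^64≡91 (mod 431).
20^108 = 20^(64+32+8+4) ≡ 69 (mod 431).
Check: 69² = 4761 ≡ 20 (mod 431). The two roots are 69 and 362.

69, 362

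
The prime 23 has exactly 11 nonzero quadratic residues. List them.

1 2 3 4 6 8 9 12 13 16 18

Square k = 1,…,11 (k and 23−k give the same square):
1²=1, 2²=4, 3²=9, 4²=16, 5²≡2, 6²≡13, 7²≡3, 8²≡18, 9²≡12, 10²≡8, 11²≡6 (mod 23).
So the quadratic residues mod 23 are {1, 2, 3, 4, 6, 8, 9, 12, 13, 16, 18}.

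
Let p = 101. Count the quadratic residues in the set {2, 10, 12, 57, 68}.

1

(2/101) = -1 → non-residue.
(10/101) = -1 → non-residue.
(12/101) = -1 → non-residue.
(57/101) = -1 → non-residue.
(68/101) = +1 → QR.
Total quadratic residues among the 5: 1.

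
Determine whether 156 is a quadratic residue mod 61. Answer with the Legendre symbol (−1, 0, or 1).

First reduce: 156 ≡ 34 (mod 61).
Pull out 2: since 61 ≡ 5 (mod 8), (2/61) = -1.
Reciprocity: 17 ≡ 1 and 61 ≡ 1 (mod 4), so (17/61) = +(61/17).
Reduce top mod 17: now compute (10/17).
Pull out 2: since 17 ≡ 1 (mod 8), (2/17) = +1.
Reciprocity: 5 ≡ 1 and 17 ≡ 1 (mod 4), so (5/17) = +(17/5).
Reduce top mod 5: now compute (2/5).
Pull out 2: since 5 ≡ 5 (mod 8), (2/5) = -1.
Reached (1/5) = 1. Collecting the sign flips along the way, the symbol is +1.

1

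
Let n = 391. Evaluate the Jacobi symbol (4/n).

Pull out 2^2: since 391 ≡ 7 (mod 8), (2/391) = +1, so (2/391)^2 = +1.
Reached (1/391) = 1. Collecting the sign flips along the way, the symbol is +1.

1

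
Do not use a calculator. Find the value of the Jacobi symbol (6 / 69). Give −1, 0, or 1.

0

Pull out 2: since 69 ≡ 5 (mod 8), (2/69) = -1.
Reciprocity: 3 ≡ 3 and 69 ≡ 1 (mod 4), so (3/69) = +(69/3).
Reduce top mod 3: now compute (0/3).
Top reduces to 0: gcd > 1, so the symbol is 0.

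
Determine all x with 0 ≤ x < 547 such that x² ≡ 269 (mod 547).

262, 285

Since 547 ≡ 3 (mod 4), a square root of 269 is 269^((547+1)/4) = 269^137 mod 547.
Repeated squaring: 269^2≡157, 269^4≡34, 269^8≡62, 269^16≡15, 269^32≡225, 269^64≡301, 269^128≡346 (mod 547).
269^137 = 269^(128+8+1) ≡ 285 (mod 547).
Check: 285² = 81225 ≡ 269 (mod 547). The two roots are 262 and 285.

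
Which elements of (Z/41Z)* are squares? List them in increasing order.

1, 2, 4, 5, 8, 9, 10, 16, 18, 20, 21, 23, 25, 31, 32, 33, 36, 37, 39, 40

Square k = 1,…,20 (k and 41−k give the same square):
1²=1, 2²=4, 3²=9, 4²=16, 5²=25, 6²=36, 7²≡8, 8²≡23, 9²≡40, 10²≡18, 11²≡39, 12²≡21, 13²≡5, 14²≡32, 15²≡20, 16²≡10, 17²≡2, 18²≡37, 19²≡33, 20²≡31 (mod 41).
So the quadratic residues mod 41 are {1, 2, 4, 5, 8, 9, 10, 16, 18, 20, 21, 23, 25, 31, 32, 33, 36, 37, 39, 40}.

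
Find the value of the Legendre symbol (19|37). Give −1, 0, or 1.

-1

Euler's criterion: (19/37) ≡ 19^18 (mod 37).
19^2 ≡ 28 (mod 37)
19^4 ≡ 7 (mod 37)
19^8 ≡ 12 (mod 37)
19^16 ≡ 33 (mod 37)
19^18 = 19^(16+2) ≡ 36 (mod 37).
Result is 36 ≡ −1, so (19/37) = −1.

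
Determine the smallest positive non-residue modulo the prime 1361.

(2/1361) = +1, so 2 is a residue.
(3/1361) = −1, so 3 is the smallest positive non-residue mod 1361.

3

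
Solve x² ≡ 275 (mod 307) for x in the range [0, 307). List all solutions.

Since 307 ≡ 3 (mod 4), a square root of 275 is 275^((307+1)/4) = 275^77 mod 307.
Repeated squaring: 275^2≡103, 275^4≡171, 275^8≡76, 275^16≡250, 275^32≡179, 275^64≡113 (mod 307).
275^77 = 275^(64+8+4+1) ≡ 182 (mod 307).
Check: 182² = 33124 ≡ 275 (mod 307). The two roots are 125 and 182.

125, 182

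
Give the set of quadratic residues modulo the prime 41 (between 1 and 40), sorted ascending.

1,2,4,5,8,9,10,16,18,20,21,23,25,31,32,33,36,37,39,40

Square k = 1,…,20 (k and 41−k give the same square):
1²=1, 2²=4, 3²=9, 4²=16, 5²=25, 6²=36, 7²≡8, 8²≡23, 9²≡40, 10²≡18, 11²≡39, 12²≡21, 13²≡5, 14²≡32, 15²≡20, 16²≡10, 17²≡2, 18²≡37, 19²≡33, 20²≡31 (mod 41).
So the quadratic residues mod 41 are {1, 2, 4, 5, 8, 9, 10, 16, 18, 20, 21, 23, 25, 31, 32, 33, 36, 37, 39, 40}.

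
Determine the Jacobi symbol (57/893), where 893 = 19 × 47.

0

Reciprocity: 57 ≡ 1 and 893 ≡ 1 (mod 4), so (57/893) = +(893/57).
Reduce top mod 57: now compute (38/57).
Pull out 2: since 57 ≡ 1 (mod 8), (2/57) = +1.
Reciprocity: 19 ≡ 3 and 57 ≡ 1 (mod 4), so (19/57) = +(57/19).
Reduce top mod 19: now compute (0/19).
Top reduces to 0: gcd > 1, so the symbol is 0.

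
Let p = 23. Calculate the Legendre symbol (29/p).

1

First reduce: 29 ≡ 6 (mod 23).
Pull out 2: since 23 ≡ 7 (mod 8), (2/23) = +1.
Reciprocity: 3 ≡ 3 and 23 ≡ 3 (mod 4), so (3/23) = −(23/3).
Reduce top mod 3: now compute (2/3).
Pull out 2: since 3 ≡ 3 (mod 8), (2/3) = -1.
Reached (1/3) = 1. Collecting the sign flips along the way, the symbol is +1.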